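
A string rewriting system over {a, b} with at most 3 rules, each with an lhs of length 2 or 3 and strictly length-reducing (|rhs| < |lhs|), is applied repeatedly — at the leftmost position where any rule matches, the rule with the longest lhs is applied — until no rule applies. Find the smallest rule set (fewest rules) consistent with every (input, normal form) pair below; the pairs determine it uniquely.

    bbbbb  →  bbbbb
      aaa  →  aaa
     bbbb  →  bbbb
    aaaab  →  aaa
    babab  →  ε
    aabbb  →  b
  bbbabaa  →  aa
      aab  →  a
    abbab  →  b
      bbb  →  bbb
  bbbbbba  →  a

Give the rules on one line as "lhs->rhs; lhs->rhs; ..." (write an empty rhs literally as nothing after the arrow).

  | bbbbb
  | aaa
  | bbbb
  | aaaab => aaa

ab->; aba->ba; bba->a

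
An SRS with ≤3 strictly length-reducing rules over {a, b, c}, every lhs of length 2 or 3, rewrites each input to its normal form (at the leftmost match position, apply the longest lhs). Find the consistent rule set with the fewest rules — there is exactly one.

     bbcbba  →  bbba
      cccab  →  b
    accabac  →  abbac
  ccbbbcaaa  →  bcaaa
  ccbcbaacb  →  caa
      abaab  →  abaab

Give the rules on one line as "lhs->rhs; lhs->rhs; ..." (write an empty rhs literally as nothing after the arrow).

  | bbcbba => bbba
  | cccab => cbb => b
  | accabac => abbac
  | ccbbbcaaa => cbbcaaa => bcaaa

cb->; cca->b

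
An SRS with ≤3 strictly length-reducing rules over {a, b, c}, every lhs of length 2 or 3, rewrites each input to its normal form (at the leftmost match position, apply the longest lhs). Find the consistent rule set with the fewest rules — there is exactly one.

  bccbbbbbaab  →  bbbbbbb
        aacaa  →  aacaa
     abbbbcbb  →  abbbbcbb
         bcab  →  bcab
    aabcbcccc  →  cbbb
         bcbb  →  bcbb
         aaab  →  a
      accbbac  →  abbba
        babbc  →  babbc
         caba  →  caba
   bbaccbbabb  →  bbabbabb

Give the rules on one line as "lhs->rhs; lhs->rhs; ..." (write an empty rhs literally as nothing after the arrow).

aab->; bac->ba; cc->b

  | bccbbbbbaab => bbbbbbbaab => bbbbbbb
  | aacaa
  | abbbbcbb
  | bcab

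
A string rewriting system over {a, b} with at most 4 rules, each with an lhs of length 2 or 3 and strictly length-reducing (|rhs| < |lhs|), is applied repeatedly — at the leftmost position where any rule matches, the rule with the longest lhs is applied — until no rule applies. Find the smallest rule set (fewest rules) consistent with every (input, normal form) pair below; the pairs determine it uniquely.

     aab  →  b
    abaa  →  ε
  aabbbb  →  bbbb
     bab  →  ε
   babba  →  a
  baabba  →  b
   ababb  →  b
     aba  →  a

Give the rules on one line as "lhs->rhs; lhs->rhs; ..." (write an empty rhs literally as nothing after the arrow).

  | aab => b
  | abaa => aa => ε
  | aabbbb => bbbb
  | bab => ab => ε

aa->; ab->; ba->a; bba->b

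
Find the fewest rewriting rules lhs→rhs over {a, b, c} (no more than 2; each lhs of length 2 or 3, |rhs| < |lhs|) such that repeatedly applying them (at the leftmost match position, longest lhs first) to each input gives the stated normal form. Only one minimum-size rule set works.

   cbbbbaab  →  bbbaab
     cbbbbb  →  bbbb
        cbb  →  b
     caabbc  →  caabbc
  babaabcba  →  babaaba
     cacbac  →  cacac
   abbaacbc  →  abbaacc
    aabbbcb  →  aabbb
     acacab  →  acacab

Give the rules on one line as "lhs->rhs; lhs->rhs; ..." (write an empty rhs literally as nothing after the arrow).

acb->ac; cb->

  | cbbbbaab => bbbaab
  | cbbbbb => bbbb
  | cbb => b
  | caabbc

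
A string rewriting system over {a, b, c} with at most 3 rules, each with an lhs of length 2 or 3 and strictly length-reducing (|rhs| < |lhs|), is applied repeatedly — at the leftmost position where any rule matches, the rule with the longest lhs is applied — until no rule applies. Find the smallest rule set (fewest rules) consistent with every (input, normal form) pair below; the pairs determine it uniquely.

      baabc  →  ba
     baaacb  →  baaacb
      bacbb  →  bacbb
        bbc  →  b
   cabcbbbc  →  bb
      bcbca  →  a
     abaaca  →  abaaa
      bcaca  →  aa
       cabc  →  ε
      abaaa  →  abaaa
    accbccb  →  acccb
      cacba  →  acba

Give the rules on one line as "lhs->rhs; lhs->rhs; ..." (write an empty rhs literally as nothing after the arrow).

abc->; bc->; ca->a

  | baabc => ba
  | baaacb
  | bacbb
  | bbc => b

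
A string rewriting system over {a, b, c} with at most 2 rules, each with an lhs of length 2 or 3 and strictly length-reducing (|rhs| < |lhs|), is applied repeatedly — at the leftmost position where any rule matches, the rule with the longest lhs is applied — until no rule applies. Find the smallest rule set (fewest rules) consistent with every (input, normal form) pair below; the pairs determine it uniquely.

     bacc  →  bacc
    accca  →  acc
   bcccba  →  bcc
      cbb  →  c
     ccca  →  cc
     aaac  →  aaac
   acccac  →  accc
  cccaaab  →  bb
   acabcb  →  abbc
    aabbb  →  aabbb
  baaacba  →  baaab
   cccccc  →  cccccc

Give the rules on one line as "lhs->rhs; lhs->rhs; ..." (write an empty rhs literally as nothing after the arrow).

ca->b; cb->c

  | bacc
  | accca => accb => acc
  | bcccba => bccca => bccb => bcc
  | cbb => cb => c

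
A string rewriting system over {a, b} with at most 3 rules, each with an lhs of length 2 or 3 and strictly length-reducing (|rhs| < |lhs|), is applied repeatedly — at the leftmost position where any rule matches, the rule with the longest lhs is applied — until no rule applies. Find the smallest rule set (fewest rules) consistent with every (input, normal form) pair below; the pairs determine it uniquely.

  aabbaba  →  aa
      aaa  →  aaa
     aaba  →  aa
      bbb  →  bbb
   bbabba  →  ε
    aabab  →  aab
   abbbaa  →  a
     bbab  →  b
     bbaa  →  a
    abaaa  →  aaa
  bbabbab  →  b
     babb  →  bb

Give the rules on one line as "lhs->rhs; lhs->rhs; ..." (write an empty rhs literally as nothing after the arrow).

  | aabbaba => aaba => aa
  | aaa
  | aaba => aa
  | bbb

ba->; bba->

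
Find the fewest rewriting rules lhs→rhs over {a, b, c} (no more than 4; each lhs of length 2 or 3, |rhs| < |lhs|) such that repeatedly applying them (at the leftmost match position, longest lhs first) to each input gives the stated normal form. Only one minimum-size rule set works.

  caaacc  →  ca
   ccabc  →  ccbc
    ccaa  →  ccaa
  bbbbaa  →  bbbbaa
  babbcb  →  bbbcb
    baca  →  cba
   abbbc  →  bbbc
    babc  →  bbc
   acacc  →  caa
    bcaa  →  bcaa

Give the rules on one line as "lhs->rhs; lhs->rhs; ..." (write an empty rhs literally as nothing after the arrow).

aac->a; ab->b; acc->ca; bac->cb

  | caaacc => caac => ca
  | ccabc => ccbc
  | ccaa
  | bbbbaa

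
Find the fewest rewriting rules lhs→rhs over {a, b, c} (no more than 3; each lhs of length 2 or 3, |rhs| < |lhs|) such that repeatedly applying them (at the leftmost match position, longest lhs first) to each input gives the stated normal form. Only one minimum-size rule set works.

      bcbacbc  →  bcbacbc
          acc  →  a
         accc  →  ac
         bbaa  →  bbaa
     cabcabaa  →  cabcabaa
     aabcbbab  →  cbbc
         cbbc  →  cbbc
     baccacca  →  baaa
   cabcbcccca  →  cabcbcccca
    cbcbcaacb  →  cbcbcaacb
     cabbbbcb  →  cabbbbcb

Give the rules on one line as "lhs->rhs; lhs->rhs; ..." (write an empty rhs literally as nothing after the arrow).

aab->; acc->a; bab->bc

  | bcbacbc
  | acc => a
  | accc => ac
  | bbaa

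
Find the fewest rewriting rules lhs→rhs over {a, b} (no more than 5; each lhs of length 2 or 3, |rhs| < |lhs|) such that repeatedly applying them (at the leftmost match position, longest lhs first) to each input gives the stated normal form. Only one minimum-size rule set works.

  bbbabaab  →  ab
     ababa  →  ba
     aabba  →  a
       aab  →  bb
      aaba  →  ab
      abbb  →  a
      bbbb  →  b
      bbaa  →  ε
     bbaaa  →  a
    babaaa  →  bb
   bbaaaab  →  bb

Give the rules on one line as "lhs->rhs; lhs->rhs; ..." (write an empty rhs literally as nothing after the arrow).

  | bbbabaab => abaab => ab
  | ababa => ba
  | aabba => bbba => a
  | aab => bb

aa->b; aba->; bba->ab; bbb->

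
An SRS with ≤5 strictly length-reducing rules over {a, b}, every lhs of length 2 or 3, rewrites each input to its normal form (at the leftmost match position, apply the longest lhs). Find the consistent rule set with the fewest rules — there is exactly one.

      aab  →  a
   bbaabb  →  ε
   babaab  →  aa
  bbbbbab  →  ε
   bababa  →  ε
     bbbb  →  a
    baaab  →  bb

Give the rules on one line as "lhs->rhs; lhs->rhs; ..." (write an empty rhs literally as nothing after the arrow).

ab->; ba->; baa->bb; bbb->aa

  | aab => a
  | bbaabb => bbbbb => aabb => ab => ε
  | babaab => baab => bbb => aa
  | bbbbbab => aabbab => abab => ab => ε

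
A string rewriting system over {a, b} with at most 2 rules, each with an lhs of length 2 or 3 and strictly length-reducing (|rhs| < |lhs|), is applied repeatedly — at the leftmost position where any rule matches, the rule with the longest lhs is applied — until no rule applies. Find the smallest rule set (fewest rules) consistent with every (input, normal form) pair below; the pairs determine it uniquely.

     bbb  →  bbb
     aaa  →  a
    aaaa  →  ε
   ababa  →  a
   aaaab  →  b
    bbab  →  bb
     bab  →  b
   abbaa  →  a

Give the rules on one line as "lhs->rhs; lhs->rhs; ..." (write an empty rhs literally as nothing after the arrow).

  | bbb
  | aaa => a
  | aaaa => aa => ε
  | ababa => aba => a

aa->; ba->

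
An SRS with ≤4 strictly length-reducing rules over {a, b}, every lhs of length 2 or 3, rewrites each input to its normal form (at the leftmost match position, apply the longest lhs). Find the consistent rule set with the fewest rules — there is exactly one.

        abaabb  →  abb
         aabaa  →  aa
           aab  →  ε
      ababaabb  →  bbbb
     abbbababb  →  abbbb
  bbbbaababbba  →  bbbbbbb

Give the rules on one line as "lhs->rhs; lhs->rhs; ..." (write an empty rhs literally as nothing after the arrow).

  | abaabb => abb
  | aabaa => aa
  | aab => ε
  | ababaabb => baabb => bbbb

aab->; aba->; ba->; baa->bb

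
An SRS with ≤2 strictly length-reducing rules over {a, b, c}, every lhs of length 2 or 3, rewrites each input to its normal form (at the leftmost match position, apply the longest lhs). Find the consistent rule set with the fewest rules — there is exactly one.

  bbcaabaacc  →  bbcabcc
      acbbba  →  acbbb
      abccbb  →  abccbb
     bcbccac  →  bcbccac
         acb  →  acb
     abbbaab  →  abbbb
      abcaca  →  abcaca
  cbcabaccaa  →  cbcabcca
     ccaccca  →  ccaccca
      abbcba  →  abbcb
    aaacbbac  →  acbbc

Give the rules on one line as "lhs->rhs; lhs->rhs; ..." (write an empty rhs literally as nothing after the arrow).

aa->a; ba->b

  | bbcaabaacc => bbcabaacc => bbcabacc => bbcabcc
  | acbbba => acbbb
  | abccbb
  | bcbccac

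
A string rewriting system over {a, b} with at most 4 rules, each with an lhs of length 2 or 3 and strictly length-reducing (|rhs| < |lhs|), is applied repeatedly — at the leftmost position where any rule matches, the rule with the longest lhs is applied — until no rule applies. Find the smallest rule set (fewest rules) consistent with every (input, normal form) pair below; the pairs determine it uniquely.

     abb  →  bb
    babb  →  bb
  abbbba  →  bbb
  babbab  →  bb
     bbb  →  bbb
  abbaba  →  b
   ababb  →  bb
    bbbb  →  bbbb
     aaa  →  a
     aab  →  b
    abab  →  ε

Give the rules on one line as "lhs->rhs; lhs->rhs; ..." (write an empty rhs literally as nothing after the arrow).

aa->; ab->; abb->bb; ba->

  | abb => bb
  | babb => bb
  | abbbba => bbbba => bbb
  | babbab => bbab => bb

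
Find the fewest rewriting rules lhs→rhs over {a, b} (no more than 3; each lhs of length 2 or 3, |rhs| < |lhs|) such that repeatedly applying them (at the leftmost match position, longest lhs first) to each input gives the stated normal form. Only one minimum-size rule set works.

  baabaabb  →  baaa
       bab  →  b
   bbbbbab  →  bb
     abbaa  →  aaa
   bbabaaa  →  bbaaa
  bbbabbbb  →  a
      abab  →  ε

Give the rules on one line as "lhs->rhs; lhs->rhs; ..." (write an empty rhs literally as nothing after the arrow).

ab->; abb->a; bbb->

  | baabaabb => baaabb => baaa
  | bab => b
  | bbbbbab => bbab => bb
  | abbaa => aaa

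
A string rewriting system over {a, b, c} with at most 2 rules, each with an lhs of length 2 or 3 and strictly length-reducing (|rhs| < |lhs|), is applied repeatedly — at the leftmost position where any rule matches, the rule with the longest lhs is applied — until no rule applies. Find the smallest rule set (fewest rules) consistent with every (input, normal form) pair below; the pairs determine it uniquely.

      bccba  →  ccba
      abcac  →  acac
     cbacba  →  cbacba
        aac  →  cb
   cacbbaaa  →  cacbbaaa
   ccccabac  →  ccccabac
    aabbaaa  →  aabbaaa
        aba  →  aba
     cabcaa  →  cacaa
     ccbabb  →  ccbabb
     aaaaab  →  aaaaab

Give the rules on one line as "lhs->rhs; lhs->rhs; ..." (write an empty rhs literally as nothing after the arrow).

  | bccba => ccba
  | abcac => acac
  | cbacba
  | aac => cb

aac->cb; bc->c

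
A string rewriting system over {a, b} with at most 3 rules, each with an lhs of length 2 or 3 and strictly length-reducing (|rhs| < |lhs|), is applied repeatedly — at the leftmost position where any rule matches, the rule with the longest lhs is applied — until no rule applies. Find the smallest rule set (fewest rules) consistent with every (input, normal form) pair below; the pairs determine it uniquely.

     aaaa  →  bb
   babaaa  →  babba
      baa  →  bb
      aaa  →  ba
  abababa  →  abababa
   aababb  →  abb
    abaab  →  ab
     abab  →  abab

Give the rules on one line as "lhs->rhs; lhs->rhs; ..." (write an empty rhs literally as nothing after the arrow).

aa->b; aab->

  | aaaa => baa => bb
  | babaaa => babba
  | baa => bb
  | aaa => ba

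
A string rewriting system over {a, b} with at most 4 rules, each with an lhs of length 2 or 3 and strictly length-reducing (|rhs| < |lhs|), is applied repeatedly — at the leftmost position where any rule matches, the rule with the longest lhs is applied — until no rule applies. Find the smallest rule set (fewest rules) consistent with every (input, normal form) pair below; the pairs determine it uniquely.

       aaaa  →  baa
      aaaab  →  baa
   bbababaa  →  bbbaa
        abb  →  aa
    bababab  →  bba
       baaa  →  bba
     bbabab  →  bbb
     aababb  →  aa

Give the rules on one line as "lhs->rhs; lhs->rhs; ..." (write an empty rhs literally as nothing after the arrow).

  | aaaa => baa
  | aaaab => baab => baa
  | bbababaa => bbbaa
  | abb => aa

aaa->ba; ab->a; aba->; abb->aa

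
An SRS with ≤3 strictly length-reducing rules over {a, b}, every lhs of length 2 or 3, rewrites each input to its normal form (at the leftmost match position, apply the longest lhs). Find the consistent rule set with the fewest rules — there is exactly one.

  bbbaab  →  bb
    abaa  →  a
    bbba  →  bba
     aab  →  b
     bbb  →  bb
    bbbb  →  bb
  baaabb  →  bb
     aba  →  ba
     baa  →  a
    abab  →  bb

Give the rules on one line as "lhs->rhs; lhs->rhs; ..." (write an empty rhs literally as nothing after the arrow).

  | bbbaab => bbaab => bab => bb
  | abaa => baa => a
  | bbba => bba
  | aab => ab => b

ab->b; baa->a; bbb->bb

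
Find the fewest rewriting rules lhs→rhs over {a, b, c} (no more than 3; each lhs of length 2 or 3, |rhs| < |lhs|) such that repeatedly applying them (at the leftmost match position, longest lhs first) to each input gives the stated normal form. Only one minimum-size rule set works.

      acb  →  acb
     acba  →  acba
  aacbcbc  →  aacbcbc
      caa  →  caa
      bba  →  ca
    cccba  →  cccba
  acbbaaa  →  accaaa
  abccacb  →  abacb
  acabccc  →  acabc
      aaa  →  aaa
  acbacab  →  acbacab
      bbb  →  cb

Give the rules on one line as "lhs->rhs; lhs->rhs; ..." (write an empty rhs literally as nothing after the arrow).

bb->c; bcc->b

  | acb
  | acba
  | aacbcbc
  | caa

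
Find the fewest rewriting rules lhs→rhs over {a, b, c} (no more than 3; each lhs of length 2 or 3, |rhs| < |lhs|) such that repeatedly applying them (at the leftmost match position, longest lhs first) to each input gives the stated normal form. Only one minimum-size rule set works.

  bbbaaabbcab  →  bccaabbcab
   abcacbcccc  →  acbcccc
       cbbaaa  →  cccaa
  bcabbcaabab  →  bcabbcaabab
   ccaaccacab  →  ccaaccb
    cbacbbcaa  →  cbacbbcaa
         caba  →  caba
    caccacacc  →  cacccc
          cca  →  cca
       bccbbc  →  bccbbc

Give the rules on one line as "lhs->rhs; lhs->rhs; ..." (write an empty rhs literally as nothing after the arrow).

abc->; aca->; bba->cc

  | bbbaaabbcab => bccaabbcab
  | abcacbcccc => acbcccc
  | cbbaaa => cccaa
  | bcabbcaabab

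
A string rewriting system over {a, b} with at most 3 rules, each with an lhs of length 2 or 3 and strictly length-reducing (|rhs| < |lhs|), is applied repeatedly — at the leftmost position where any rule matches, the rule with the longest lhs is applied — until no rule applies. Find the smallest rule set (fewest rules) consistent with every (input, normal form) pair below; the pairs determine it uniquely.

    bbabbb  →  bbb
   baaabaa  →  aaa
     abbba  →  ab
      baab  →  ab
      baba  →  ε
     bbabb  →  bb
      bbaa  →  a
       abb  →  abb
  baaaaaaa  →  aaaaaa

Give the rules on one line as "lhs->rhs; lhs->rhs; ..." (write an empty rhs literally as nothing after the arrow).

  | bbabbb => bbb
  | baaabaa => aabaa => aaa
  | abbba => ab
  | baab => ab

ba->; bba->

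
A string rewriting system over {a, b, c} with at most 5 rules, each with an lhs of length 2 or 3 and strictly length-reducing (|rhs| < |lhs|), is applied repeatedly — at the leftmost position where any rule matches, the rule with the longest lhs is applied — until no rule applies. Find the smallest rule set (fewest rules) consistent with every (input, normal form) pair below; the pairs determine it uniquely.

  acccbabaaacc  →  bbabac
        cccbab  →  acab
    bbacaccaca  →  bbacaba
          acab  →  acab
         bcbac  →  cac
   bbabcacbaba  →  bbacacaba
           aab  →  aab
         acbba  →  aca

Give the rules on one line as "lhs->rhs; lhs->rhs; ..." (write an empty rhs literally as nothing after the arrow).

  | acccbabaaacc => aacbabaaacc => bbabaaacc => bbababc => bbabac
  | cccbab => acbab => acab
  | bbacaccaca => bbacaaaca => bbacaba
  | acab

aac->b; bc->c; cb->c; cc->a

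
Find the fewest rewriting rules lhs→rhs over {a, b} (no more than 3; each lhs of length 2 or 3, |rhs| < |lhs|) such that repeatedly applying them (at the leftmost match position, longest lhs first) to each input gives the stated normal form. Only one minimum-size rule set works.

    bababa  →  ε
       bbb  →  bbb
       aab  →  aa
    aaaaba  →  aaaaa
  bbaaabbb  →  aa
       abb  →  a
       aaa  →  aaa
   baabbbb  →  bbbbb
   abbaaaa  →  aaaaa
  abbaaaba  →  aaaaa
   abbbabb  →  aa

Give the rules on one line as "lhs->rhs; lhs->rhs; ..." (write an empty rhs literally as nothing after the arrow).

  | bababa => baaba => bba => ε
  | bbb
  | aab => aa
  | aaaaba => aaaaa

ab->a; baa->b; bba->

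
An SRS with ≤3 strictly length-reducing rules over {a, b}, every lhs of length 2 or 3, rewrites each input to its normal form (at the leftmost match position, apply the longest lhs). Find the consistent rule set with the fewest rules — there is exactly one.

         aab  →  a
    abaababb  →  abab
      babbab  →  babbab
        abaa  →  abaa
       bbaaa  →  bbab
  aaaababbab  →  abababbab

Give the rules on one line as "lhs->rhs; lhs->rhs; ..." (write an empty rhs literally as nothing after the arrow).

aaa->ab; aab->a

  | aab => a
  | abaababb => abaabb => abab
  | babbab
  | abaa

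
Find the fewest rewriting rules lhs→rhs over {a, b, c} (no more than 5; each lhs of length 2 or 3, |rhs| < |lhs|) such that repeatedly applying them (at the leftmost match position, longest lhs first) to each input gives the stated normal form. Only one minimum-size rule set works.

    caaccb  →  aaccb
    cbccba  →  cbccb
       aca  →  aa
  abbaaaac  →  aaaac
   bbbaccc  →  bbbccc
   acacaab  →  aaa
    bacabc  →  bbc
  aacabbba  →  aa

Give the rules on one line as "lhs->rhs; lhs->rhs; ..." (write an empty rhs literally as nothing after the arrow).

ab->; abb->; ba->b; ca->a

  | caaccb => aaccb
  | cbccba => cbccb
  | aca => aa
  | abbaaaac => aaaac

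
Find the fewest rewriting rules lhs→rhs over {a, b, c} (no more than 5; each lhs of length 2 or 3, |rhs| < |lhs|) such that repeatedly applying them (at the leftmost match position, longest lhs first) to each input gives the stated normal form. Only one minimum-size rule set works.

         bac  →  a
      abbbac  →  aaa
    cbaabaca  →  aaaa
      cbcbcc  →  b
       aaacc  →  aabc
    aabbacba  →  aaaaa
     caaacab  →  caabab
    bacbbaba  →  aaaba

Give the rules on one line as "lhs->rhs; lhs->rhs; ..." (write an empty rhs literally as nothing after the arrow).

  | bac => bb => a
  | abbbac => aabac => aabb => aaa
  | cbaabaca => aabaca => aabba => aaaa
  | cbcbcc => cbcc => cc => b

ac->b; bb->a; cb->; cc->b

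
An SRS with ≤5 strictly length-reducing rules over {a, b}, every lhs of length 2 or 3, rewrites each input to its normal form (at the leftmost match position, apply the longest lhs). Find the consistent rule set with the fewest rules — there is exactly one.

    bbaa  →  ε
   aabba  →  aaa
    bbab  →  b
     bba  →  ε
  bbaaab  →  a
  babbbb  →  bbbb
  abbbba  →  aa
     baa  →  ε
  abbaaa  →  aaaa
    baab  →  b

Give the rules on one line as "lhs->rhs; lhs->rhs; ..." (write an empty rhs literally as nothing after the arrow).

ab->a; ba->; baa->; bba->ba

  | bbaa => baa => ε
  | aabba => aaba => aaa
  | bbab => bab => b
  | bba => ba => ε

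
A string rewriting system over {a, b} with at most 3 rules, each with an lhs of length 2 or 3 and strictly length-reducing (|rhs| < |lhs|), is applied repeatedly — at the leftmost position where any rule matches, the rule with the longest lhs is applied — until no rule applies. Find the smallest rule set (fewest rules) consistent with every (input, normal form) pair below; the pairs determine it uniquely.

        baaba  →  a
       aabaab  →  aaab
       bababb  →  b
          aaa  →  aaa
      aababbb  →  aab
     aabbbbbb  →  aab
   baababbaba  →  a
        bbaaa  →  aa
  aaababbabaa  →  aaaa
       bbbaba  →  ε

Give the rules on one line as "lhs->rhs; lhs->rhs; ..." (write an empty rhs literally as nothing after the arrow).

ba->; bb->b

  | baaba => aba => a
  | aabaab => aaab
  | bababb => babb => bb => b
  | aaa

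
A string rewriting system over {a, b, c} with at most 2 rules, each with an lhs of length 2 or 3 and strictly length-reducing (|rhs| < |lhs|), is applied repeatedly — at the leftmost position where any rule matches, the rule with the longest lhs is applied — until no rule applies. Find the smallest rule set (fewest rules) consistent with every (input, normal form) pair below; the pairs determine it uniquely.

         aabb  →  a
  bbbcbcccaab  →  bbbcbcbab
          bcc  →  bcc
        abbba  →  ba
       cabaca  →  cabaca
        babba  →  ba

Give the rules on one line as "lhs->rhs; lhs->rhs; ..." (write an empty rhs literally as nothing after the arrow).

  | aabb => a
  | bbbcbcccaab => bbbcbcbab
  | bcc
  | abbba => ba

abb->; cca->b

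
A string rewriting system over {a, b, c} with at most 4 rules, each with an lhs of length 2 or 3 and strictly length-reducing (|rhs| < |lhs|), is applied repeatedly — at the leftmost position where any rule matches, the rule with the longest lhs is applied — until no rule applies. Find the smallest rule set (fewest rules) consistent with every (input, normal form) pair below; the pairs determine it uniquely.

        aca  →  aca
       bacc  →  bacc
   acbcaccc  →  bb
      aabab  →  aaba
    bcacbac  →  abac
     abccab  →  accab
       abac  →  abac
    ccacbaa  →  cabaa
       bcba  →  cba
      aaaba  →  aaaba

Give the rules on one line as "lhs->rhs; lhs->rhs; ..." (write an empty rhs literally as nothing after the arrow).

aac->bb; bab->ba; bc->c; cac->a

  | aca
  | bacc
  | acbcaccc => accaccc => acacc => aac => bb
  | aabab => aaba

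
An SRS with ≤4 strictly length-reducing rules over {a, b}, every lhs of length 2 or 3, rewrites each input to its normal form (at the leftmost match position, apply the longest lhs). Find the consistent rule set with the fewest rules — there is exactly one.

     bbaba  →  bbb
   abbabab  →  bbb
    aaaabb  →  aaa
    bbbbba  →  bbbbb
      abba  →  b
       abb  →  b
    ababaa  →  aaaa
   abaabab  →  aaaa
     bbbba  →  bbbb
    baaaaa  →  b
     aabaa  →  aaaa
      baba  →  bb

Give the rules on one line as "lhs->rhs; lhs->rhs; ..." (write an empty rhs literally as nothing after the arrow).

  | bbaba => bbba => bbb
  | abbabab => babab => bbab => bbb
  | aaaabb => aaab => aaa
  | bbbbba => bbbbb

ab->a; abb->b; ba->b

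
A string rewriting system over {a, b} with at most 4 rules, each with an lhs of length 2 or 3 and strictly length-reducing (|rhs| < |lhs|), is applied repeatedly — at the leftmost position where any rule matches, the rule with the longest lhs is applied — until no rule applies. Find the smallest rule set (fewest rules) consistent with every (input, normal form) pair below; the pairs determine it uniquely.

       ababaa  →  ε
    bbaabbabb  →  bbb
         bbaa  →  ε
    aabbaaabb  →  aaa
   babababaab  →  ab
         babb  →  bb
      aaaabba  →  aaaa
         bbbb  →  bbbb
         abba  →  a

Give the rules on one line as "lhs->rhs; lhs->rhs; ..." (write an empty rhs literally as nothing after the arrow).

  | ababaa => bbaa => ba => ε
  | bbaabbabb => babbabb => bbabb => bbb
  | bbaa => ba => ε
  | aabbaaabb => aaaabb => aaa

aba->b; abb->; ba->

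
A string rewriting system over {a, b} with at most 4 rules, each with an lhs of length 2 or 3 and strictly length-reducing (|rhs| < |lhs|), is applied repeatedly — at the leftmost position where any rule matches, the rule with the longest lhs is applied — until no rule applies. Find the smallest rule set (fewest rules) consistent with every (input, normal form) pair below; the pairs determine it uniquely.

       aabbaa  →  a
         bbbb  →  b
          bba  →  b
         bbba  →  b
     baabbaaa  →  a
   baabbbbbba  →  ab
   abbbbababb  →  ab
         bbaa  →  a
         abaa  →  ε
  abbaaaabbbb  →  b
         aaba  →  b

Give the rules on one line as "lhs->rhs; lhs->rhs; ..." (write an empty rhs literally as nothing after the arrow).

  | aabbaa => bbaa => baa => a
  | bbbb => bbb => bb => b
  | bba => ba => b
  | bbba => bba => ba => b

aa->; ba->b; baa->a; bb->b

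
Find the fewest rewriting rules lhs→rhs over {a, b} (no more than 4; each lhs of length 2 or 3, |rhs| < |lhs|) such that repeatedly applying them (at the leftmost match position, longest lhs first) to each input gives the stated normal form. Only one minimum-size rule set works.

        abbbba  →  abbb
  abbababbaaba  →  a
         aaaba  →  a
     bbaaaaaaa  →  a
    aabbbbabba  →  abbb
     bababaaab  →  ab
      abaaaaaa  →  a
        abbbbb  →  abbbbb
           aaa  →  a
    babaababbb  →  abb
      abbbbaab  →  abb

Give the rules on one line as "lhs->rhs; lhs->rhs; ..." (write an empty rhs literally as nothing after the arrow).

  | abbbba => abbb
  | abbababbaaba => ababbaaba => abaaba => aaba => aba => a
  | aaaba => aaba => aba => a
  | bbaaaaaaa => baaaaaa => aaaaa => aaaa => aaa => aa => a

aa->a; ba->; bab->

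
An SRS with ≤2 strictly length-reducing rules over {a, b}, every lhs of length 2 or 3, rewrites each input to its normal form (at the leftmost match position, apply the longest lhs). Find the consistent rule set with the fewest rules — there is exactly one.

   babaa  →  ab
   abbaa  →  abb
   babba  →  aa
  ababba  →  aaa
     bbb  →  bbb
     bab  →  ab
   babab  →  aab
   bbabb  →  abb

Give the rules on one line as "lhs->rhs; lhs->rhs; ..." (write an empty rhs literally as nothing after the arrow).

ba->a; baa->b

  | babaa => abaa => ab
  | abbaa => abb
  | babba => abba => aba => aa
  | ababba => aabba => aaba => aaa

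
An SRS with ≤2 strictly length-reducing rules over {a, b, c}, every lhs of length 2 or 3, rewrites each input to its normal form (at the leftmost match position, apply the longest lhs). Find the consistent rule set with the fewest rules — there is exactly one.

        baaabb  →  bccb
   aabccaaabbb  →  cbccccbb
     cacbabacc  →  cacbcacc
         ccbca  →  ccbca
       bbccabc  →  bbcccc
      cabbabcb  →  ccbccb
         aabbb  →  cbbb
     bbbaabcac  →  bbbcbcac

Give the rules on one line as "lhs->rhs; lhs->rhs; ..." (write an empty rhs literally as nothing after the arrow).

aa->c; ab->c

  | baaabb => bcabb => bccb
  | aabccaaabbb => cbccaaabbb => cbcccabbb => cbccccbb
  | cacbabacc => cacbcacc
  | ccbca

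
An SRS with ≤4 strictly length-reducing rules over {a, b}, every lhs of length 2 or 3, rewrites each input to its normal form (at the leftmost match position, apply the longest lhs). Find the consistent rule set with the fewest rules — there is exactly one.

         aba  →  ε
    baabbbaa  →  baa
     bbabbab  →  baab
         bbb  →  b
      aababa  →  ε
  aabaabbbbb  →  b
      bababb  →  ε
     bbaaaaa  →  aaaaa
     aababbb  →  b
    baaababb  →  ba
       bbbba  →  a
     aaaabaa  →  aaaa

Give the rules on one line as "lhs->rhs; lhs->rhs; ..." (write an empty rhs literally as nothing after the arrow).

  | aba => ε
  | baabbbaa => bababaa => babaa => baa
  | bbabbab => abbab => baab
  | bbb => b

aba->; abb->ba; bab->b; bb->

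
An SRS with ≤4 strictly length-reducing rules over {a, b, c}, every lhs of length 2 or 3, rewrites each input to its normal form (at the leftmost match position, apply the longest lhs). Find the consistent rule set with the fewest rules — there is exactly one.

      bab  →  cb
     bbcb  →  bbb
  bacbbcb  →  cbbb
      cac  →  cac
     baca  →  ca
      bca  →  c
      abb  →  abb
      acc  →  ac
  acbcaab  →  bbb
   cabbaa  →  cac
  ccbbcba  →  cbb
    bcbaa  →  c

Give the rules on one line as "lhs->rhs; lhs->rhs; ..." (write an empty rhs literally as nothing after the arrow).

aca->bb; ba->c; bc->b; cc->c

  | bab => cb
  | bbcb => bbb
  | bacbbcb => ccbbcb => cbbcb => cbbb
  | cac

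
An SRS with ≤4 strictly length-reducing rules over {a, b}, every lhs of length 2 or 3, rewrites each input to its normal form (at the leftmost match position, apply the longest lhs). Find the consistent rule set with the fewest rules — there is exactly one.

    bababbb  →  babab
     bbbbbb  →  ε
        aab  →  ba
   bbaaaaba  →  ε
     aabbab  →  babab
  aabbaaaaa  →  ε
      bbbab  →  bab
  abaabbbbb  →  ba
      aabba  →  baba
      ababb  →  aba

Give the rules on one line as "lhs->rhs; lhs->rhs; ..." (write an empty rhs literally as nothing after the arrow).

  | bababbb => babab
  | bbbbbb => bbbb => bb => ε
  | aab => ba
  | bbaaaaba => aaaaaba => baaaba => bbaba => aaba => baa => bb => ε

aa->b; aab->ba; bb->; bba->aa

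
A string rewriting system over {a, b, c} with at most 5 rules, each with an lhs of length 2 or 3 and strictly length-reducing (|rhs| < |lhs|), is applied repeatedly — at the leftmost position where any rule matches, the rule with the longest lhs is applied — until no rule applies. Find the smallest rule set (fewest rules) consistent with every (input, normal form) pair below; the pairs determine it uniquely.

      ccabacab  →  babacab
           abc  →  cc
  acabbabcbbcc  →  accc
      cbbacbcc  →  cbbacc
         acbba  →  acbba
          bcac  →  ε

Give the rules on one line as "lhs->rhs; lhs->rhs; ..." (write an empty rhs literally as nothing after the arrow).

abc->cc; bc->; bca->b; cca->ba

  | ccabacab => babacab
  | abc => cc
  | acabbabcbbcc => acabbccbbcc => acabcbbcc => acccbbcc => acccbc => accc
  | cbbacbcc => cbbacc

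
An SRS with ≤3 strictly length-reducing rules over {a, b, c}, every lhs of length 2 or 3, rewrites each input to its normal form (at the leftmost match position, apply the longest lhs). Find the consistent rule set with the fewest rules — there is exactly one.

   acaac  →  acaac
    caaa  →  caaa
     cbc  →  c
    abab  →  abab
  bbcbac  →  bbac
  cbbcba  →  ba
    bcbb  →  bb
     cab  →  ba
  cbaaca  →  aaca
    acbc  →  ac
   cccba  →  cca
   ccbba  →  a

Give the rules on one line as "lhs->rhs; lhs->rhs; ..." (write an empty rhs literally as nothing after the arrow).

  | acaac
  | caaa
  | cbc => c
  | abab

cab->ba; cb->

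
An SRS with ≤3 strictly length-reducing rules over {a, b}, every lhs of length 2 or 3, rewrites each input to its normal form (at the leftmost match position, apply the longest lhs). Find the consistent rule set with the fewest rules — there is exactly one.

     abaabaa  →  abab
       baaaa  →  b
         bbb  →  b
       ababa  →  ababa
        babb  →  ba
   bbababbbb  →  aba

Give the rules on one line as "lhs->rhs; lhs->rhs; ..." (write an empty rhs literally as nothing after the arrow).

  | abaabaa => ababaa => abab
  | baaaa => baa => b
  | bbb => b
  | ababa

aa->; aab->ab; bb->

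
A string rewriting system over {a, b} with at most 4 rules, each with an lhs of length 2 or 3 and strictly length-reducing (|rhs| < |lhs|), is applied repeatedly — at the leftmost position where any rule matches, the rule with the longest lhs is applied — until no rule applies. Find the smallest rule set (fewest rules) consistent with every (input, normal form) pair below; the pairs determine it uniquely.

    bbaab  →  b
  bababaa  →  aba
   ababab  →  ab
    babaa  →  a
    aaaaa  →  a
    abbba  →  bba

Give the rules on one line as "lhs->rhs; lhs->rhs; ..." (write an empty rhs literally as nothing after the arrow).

aa->a; abb->b; bab->

  | bbaab => bbab => b
  | bababaa => abaa => aba
  | ababab => aab => ab
  | babaa => aa => a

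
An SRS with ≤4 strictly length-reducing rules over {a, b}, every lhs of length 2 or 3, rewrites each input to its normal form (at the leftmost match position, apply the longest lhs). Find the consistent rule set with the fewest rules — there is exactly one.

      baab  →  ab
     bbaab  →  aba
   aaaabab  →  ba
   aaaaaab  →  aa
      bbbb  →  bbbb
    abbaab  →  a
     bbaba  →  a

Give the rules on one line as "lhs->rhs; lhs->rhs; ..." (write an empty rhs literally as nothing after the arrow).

aab->ba; baa->a; bba->aa

  | baab => ab
  | bbaab => aaab => aba
  | aaaabab => aabaab => baaab => aab => ba
  | aaaaaab => aaaaba => aabaa => baaa => aa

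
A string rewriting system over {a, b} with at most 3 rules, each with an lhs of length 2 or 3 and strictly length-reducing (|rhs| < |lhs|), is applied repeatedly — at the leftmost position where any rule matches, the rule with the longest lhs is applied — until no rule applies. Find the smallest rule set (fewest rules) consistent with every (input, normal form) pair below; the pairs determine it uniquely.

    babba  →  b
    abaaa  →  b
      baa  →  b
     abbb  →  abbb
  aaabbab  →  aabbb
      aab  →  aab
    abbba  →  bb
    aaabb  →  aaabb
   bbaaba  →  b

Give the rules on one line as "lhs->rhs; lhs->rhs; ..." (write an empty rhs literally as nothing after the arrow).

aba->bb; ba->b; bba->ba

  | babba => bbba => bba => ba => b
  | abaaa => bbaa => baa => ba => b
  | baa => ba => b
  | abbb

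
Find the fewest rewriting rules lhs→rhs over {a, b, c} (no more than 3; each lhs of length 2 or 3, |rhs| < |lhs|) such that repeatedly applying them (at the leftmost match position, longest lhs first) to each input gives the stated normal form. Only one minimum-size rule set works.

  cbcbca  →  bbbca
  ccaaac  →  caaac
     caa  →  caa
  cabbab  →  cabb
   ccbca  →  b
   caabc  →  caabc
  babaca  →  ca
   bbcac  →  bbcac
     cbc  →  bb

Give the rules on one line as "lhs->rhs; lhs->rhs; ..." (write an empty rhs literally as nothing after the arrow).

ba->; cbc->bb; cc->c

  | cbcbca => bbbca
  | ccaaac => caaac
  | caa
  | cabbab => cabb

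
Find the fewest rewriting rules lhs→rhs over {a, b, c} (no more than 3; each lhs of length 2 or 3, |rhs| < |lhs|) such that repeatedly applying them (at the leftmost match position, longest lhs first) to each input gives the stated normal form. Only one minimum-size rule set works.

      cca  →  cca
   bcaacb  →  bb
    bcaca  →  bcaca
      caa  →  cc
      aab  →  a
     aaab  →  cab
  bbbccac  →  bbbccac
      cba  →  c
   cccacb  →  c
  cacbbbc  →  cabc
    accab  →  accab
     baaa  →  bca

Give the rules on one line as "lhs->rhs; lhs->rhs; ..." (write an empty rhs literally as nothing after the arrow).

  | cca
  | bcaacb => bcccb => bb
  | bcaca
  | caa => cc

aa->c; cb->a; ccc->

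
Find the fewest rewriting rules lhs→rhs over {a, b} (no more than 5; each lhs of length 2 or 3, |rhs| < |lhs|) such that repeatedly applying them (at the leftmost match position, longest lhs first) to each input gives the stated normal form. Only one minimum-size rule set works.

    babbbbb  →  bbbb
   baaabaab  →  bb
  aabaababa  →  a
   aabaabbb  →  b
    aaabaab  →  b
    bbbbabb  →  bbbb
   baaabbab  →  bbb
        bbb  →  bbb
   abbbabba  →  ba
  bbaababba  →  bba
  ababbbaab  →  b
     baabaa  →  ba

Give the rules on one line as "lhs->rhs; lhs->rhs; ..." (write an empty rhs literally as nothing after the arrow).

  | babbbbb => bbbb
  | baaabaab => bbaab => bbab => bb
  | aabaababa => abaababa => aababa => ababa => aba => a
  | aabaabbb => abaabbb => aabbb => abbb => b

aa->a; aaa->; ab->; abb->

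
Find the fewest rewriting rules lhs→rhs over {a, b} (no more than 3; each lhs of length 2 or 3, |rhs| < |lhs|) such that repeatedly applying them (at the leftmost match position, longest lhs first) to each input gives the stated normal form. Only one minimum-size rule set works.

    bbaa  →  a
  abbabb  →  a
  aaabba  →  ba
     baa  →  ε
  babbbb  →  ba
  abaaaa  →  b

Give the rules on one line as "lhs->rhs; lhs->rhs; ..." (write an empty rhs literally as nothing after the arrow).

aa->b; bb->; bba->

  | bbaa => a
  | abbabb => abb => a
  | aaabba => babba => ba
  | baa => bb => ε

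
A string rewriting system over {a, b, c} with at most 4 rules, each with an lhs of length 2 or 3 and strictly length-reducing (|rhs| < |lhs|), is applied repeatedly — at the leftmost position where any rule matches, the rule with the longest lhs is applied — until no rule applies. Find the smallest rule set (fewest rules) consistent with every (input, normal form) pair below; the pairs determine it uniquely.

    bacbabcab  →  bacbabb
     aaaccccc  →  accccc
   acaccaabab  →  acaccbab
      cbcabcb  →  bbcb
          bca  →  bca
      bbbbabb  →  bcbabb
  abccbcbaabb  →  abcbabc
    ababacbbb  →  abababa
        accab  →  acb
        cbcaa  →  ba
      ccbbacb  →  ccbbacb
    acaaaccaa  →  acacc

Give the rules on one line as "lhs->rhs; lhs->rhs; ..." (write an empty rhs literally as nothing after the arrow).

aa->; bbb->bc; cab->b; cbc->ba

  | bacbabcab => bacbabb
  | aaaccccc => accccc
  | acaccaabab => acaccbab
  | cbcabcb => baabcb => bbcb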